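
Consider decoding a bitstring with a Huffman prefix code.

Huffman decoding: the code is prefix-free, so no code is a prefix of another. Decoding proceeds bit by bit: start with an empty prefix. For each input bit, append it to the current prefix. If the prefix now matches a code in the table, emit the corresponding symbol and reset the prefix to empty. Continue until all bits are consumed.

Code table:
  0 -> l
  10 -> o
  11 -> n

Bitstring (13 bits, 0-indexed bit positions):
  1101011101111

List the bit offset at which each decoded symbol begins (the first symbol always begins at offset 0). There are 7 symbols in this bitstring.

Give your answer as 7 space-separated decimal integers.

Bit 0: prefix='1' (no match yet)
Bit 1: prefix='11' -> emit 'n', reset
Bit 2: prefix='0' -> emit 'l', reset
Bit 3: prefix='1' (no match yet)
Bit 4: prefix='10' -> emit 'o', reset
Bit 5: prefix='1' (no match yet)
Bit 6: prefix='11' -> emit 'n', reset
Bit 7: prefix='1' (no match yet)
Bit 8: prefix='10' -> emit 'o', reset
Bit 9: prefix='1' (no match yet)
Bit 10: prefix='11' -> emit 'n', reset
Bit 11: prefix='1' (no match yet)
Bit 12: prefix='11' -> emit 'n', reset

Answer: 0 2 3 5 7 9 11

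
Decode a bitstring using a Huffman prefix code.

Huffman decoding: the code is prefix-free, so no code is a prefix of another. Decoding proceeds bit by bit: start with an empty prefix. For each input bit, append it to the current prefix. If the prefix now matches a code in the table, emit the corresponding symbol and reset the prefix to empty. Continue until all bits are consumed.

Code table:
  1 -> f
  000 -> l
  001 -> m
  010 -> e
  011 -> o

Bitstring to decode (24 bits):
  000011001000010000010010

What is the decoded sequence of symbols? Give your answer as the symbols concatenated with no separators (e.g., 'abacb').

Answer: lomlelee

Derivation:
Bit 0: prefix='0' (no match yet)
Bit 1: prefix='00' (no match yet)
Bit 2: prefix='000' -> emit 'l', reset
Bit 3: prefix='0' (no match yet)
Bit 4: prefix='01' (no match yet)
Bit 5: prefix='011' -> emit 'o', reset
Bit 6: prefix='0' (no match yet)
Bit 7: prefix='00' (no match yet)
Bit 8: prefix='001' -> emit 'm', reset
Bit 9: prefix='0' (no match yet)
Bit 10: prefix='00' (no match yet)
Bit 11: prefix='000' -> emit 'l', reset
Bit 12: prefix='0' (no match yet)
Bit 13: prefix='01' (no match yet)
Bit 14: prefix='010' -> emit 'e', reset
Bit 15: prefix='0' (no match yet)
Bit 16: prefix='00' (no match yet)
Bit 17: prefix='000' -> emit 'l', reset
Bit 18: prefix='0' (no match yet)
Bit 19: prefix='01' (no match yet)
Bit 20: prefix='010' -> emit 'e', reset
Bit 21: prefix='0' (no match yet)
Bit 22: prefix='01' (no match yet)
Bit 23: prefix='010' -> emit 'e', reset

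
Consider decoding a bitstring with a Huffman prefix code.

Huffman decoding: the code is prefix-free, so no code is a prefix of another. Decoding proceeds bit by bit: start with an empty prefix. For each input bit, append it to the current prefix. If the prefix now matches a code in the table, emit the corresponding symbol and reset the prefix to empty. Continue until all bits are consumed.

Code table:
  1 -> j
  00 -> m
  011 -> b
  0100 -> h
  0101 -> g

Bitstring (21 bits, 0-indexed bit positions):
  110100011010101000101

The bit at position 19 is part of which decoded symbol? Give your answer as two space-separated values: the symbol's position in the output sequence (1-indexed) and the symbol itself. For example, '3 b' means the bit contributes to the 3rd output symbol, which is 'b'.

Answer: 7 g

Derivation:
Bit 0: prefix='1' -> emit 'j', reset
Bit 1: prefix='1' -> emit 'j', reset
Bit 2: prefix='0' (no match yet)
Bit 3: prefix='01' (no match yet)
Bit 4: prefix='010' (no match yet)
Bit 5: prefix='0100' -> emit 'h', reset
Bit 6: prefix='0' (no match yet)
Bit 7: prefix='01' (no match yet)
Bit 8: prefix='011' -> emit 'b', reset
Bit 9: prefix='0' (no match yet)
Bit 10: prefix='01' (no match yet)
Bit 11: prefix='010' (no match yet)
Bit 12: prefix='0101' -> emit 'g', reset
Bit 13: prefix='0' (no match yet)
Bit 14: prefix='01' (no match yet)
Bit 15: prefix='010' (no match yet)
Bit 16: prefix='0100' -> emit 'h', reset
Bit 17: prefix='0' (no match yet)
Bit 18: prefix='01' (no match yet)
Bit 19: prefix='010' (no match yet)
Bit 20: prefix='0101' -> emit 'g', reset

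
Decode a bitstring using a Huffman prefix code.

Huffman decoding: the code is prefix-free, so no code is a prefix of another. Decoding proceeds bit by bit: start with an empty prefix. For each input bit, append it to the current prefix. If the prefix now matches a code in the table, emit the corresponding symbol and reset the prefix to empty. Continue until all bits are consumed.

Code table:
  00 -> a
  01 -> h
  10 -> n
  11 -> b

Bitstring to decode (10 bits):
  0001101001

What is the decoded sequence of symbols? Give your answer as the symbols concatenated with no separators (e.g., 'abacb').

Answer: ahnnh

Derivation:
Bit 0: prefix='0' (no match yet)
Bit 1: prefix='00' -> emit 'a', reset
Bit 2: prefix='0' (no match yet)
Bit 3: prefix='01' -> emit 'h', reset
Bit 4: prefix='1' (no match yet)
Bit 5: prefix='10' -> emit 'n', reset
Bit 6: prefix='1' (no match yet)
Bit 7: prefix='10' -> emit 'n', reset
Bit 8: prefix='0' (no match yet)
Bit 9: prefix='01' -> emit 'h', reset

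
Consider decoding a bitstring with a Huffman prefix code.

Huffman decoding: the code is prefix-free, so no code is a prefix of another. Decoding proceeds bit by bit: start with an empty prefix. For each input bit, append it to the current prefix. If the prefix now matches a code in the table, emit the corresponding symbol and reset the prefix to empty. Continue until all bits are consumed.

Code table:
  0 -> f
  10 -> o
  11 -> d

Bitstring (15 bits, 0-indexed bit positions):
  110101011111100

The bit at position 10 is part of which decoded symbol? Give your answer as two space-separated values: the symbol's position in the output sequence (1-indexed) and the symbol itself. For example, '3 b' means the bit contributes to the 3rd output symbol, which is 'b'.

Bit 0: prefix='1' (no match yet)
Bit 1: prefix='11' -> emit 'd', reset
Bit 2: prefix='0' -> emit 'f', reset
Bit 3: prefix='1' (no match yet)
Bit 4: prefix='10' -> emit 'o', reset
Bit 5: prefix='1' (no match yet)
Bit 6: prefix='10' -> emit 'o', reset
Bit 7: prefix='1' (no match yet)
Bit 8: prefix='11' -> emit 'd', reset
Bit 9: prefix='1' (no match yet)
Bit 10: prefix='11' -> emit 'd', reset
Bit 11: prefix='1' (no match yet)
Bit 12: prefix='11' -> emit 'd', reset
Bit 13: prefix='0' -> emit 'f', reset
Bit 14: prefix='0' -> emit 'f', reset

Answer: 6 d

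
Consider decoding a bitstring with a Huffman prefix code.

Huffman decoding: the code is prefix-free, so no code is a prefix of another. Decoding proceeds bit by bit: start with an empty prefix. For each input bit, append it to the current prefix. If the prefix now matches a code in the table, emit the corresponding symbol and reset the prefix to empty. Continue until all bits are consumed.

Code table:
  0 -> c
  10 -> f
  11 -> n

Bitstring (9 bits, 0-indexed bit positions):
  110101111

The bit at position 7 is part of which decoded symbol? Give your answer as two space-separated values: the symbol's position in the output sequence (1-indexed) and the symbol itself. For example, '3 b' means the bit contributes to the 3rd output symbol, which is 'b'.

Answer: 5 n

Derivation:
Bit 0: prefix='1' (no match yet)
Bit 1: prefix='11' -> emit 'n', reset
Bit 2: prefix='0' -> emit 'c', reset
Bit 3: prefix='1' (no match yet)
Bit 4: prefix='10' -> emit 'f', reset
Bit 5: prefix='1' (no match yet)
Bit 6: prefix='11' -> emit 'n', reset
Bit 7: prefix='1' (no match yet)
Bit 8: prefix='11' -> emit 'n', reset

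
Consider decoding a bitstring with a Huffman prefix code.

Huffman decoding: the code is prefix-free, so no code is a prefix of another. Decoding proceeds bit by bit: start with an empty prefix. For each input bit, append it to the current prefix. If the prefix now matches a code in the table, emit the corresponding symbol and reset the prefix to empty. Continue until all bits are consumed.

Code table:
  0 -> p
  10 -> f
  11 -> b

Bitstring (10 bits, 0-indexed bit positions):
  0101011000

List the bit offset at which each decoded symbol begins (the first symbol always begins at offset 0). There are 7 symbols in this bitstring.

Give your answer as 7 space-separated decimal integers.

Bit 0: prefix='0' -> emit 'p', reset
Bit 1: prefix='1' (no match yet)
Bit 2: prefix='10' -> emit 'f', reset
Bit 3: prefix='1' (no match yet)
Bit 4: prefix='10' -> emit 'f', reset
Bit 5: prefix='1' (no match yet)
Bit 6: prefix='11' -> emit 'b', reset
Bit 7: prefix='0' -> emit 'p', reset
Bit 8: prefix='0' -> emit 'p', reset
Bit 9: prefix='0' -> emit 'p', reset

Answer: 0 1 3 5 7 8 9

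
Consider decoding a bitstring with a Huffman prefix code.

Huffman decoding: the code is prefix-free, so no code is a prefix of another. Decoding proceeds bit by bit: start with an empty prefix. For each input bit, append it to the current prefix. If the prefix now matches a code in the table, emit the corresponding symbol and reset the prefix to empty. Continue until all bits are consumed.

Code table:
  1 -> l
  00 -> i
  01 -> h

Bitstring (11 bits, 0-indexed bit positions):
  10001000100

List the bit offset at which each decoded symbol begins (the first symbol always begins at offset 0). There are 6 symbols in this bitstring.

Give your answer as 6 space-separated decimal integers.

Answer: 0 1 3 5 7 9

Derivation:
Bit 0: prefix='1' -> emit 'l', reset
Bit 1: prefix='0' (no match yet)
Bit 2: prefix='00' -> emit 'i', reset
Bit 3: prefix='0' (no match yet)
Bit 4: prefix='01' -> emit 'h', reset
Bit 5: prefix='0' (no match yet)
Bit 6: prefix='00' -> emit 'i', reset
Bit 7: prefix='0' (no match yet)
Bit 8: prefix='01' -> emit 'h', reset
Bit 9: prefix='0' (no match yet)
Bit 10: prefix='00' -> emit 'i', reset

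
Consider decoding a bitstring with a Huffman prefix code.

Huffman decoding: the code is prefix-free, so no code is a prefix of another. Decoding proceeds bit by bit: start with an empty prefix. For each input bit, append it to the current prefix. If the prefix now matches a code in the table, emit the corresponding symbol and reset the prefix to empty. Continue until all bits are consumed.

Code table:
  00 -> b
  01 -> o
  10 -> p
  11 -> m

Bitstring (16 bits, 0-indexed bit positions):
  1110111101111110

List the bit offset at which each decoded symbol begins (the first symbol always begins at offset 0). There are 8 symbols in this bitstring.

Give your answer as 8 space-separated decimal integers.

Answer: 0 2 4 6 8 10 12 14

Derivation:
Bit 0: prefix='1' (no match yet)
Bit 1: prefix='11' -> emit 'm', reset
Bit 2: prefix='1' (no match yet)
Bit 3: prefix='10' -> emit 'p', reset
Bit 4: prefix='1' (no match yet)
Bit 5: prefix='11' -> emit 'm', reset
Bit 6: prefix='1' (no match yet)
Bit 7: prefix='11' -> emit 'm', reset
Bit 8: prefix='0' (no match yet)
Bit 9: prefix='01' -> emit 'o', reset
Bit 10: prefix='1' (no match yet)
Bit 11: prefix='11' -> emit 'm', reset
Bit 12: prefix='1' (no match yet)
Bit 13: prefix='11' -> emit 'm', reset
Bit 14: prefix='1' (no match yet)
Bit 15: prefix='10' -> emit 'p', reset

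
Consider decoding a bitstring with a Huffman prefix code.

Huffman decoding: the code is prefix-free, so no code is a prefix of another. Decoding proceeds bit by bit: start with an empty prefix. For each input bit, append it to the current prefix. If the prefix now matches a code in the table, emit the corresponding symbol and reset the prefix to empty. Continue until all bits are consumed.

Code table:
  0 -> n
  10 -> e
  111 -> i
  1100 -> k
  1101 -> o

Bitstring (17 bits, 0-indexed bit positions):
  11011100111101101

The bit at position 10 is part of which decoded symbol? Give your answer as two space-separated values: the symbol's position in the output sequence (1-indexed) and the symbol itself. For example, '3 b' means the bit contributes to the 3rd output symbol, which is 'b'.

Answer: 3 i

Derivation:
Bit 0: prefix='1' (no match yet)
Bit 1: prefix='11' (no match yet)
Bit 2: prefix='110' (no match yet)
Bit 3: prefix='1101' -> emit 'o', reset
Bit 4: prefix='1' (no match yet)
Bit 5: prefix='11' (no match yet)
Bit 6: prefix='110' (no match yet)
Bit 7: prefix='1100' -> emit 'k', reset
Bit 8: prefix='1' (no match yet)
Bit 9: prefix='11' (no match yet)
Bit 10: prefix='111' -> emit 'i', reset
Bit 11: prefix='1' (no match yet)
Bit 12: prefix='10' -> emit 'e', reset
Bit 13: prefix='1' (no match yet)
Bit 14: prefix='11' (no match yet)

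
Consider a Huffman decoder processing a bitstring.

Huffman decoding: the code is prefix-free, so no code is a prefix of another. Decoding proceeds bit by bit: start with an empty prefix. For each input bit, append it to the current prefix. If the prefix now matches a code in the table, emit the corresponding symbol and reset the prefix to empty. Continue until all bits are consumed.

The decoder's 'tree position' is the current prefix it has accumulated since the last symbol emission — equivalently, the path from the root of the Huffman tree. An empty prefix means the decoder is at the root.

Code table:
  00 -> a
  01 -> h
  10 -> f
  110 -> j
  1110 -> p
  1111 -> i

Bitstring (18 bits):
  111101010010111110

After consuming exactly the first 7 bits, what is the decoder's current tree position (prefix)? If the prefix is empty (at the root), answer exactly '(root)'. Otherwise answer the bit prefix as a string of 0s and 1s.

Bit 0: prefix='1' (no match yet)
Bit 1: prefix='11' (no match yet)
Bit 2: prefix='111' (no match yet)
Bit 3: prefix='1111' -> emit 'i', reset
Bit 4: prefix='0' (no match yet)
Bit 5: prefix='01' -> emit 'h', reset
Bit 6: prefix='0' (no match yet)

Answer: 0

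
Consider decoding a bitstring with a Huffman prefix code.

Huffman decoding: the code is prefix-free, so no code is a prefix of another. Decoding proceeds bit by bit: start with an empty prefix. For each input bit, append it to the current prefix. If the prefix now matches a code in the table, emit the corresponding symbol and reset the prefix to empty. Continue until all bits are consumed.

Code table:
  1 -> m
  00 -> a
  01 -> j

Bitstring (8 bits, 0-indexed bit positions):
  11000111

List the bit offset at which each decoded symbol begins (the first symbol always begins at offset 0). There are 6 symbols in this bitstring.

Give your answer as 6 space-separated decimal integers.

Bit 0: prefix='1' -> emit 'm', reset
Bit 1: prefix='1' -> emit 'm', reset
Bit 2: prefix='0' (no match yet)
Bit 3: prefix='00' -> emit 'a', reset
Bit 4: prefix='0' (no match yet)
Bit 5: prefix='01' -> emit 'j', reset
Bit 6: prefix='1' -> emit 'm', reset
Bit 7: prefix='1' -> emit 'm', reset

Answer: 0 1 2 4 6 7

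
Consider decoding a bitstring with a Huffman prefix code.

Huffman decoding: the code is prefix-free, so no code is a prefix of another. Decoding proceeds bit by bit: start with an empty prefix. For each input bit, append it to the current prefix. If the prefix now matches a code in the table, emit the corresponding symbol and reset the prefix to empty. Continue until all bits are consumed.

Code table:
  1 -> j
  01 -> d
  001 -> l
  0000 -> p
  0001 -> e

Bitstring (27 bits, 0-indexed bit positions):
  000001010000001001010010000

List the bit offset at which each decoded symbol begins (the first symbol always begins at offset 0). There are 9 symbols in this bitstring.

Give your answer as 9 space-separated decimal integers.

Bit 0: prefix='0' (no match yet)
Bit 1: prefix='00' (no match yet)
Bit 2: prefix='000' (no match yet)
Bit 3: prefix='0000' -> emit 'p', reset
Bit 4: prefix='0' (no match yet)
Bit 5: prefix='01' -> emit 'd', reset
Bit 6: prefix='0' (no match yet)
Bit 7: prefix='01' -> emit 'd', reset
Bit 8: prefix='0' (no match yet)
Bit 9: prefix='00' (no match yet)
Bit 10: prefix='000' (no match yet)
Bit 11: prefix='0000' -> emit 'p', reset
Bit 12: prefix='0' (no match yet)
Bit 13: prefix='00' (no match yet)
Bit 14: prefix='001' -> emit 'l', reset
Bit 15: prefix='0' (no match yet)
Bit 16: prefix='00' (no match yet)
Bit 17: prefix='001' -> emit 'l', reset
Bit 18: prefix='0' (no match yet)
Bit 19: prefix='01' -> emit 'd', reset
Bit 20: prefix='0' (no match yet)
Bit 21: prefix='00' (no match yet)
Bit 22: prefix='001' -> emit 'l', reset
Bit 23: prefix='0' (no match yet)
Bit 24: prefix='00' (no match yet)
Bit 25: prefix='000' (no match yet)
Bit 26: prefix='0000' -> emit 'p', reset

Answer: 0 4 6 8 12 15 18 20 23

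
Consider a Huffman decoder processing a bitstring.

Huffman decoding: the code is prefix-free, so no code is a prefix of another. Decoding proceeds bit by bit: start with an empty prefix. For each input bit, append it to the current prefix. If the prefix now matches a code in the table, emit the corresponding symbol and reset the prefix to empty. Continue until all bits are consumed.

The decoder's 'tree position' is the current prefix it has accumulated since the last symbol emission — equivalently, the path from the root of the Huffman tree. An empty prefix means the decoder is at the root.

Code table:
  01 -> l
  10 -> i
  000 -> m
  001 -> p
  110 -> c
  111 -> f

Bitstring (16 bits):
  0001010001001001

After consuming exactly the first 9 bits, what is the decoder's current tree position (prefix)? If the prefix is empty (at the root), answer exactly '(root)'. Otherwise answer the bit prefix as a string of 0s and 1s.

Answer: 00

Derivation:
Bit 0: prefix='0' (no match yet)
Bit 1: prefix='00' (no match yet)
Bit 2: prefix='000' -> emit 'm', reset
Bit 3: prefix='1' (no match yet)
Bit 4: prefix='10' -> emit 'i', reset
Bit 5: prefix='1' (no match yet)
Bit 6: prefix='10' -> emit 'i', reset
Bit 7: prefix='0' (no match yet)
Bit 8: prefix='00' (no match yet)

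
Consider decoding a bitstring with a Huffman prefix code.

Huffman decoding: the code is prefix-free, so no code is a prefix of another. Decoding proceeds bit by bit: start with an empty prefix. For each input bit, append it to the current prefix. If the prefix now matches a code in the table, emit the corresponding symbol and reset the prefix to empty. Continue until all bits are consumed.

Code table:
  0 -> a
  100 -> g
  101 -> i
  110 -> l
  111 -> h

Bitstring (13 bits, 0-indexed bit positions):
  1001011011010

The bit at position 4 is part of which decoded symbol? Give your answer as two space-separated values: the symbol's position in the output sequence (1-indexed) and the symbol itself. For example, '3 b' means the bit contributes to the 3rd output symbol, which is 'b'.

Answer: 2 i

Derivation:
Bit 0: prefix='1' (no match yet)
Bit 1: prefix='10' (no match yet)
Bit 2: prefix='100' -> emit 'g', reset
Bit 3: prefix='1' (no match yet)
Bit 4: prefix='10' (no match yet)
Bit 5: prefix='101' -> emit 'i', reset
Bit 6: prefix='1' (no match yet)
Bit 7: prefix='10' (no match yet)
Bit 8: prefix='101' -> emit 'i', reset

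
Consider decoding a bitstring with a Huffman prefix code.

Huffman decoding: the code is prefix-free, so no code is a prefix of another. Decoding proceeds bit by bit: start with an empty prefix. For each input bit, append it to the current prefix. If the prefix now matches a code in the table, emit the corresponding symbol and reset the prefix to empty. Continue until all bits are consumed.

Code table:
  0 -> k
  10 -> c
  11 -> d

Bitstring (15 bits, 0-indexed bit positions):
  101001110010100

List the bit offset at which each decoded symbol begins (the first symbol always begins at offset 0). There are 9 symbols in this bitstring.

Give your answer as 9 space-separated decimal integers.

Answer: 0 2 4 5 7 9 10 12 14

Derivation:
Bit 0: prefix='1' (no match yet)
Bit 1: prefix='10' -> emit 'c', reset
Bit 2: prefix='1' (no match yet)
Bit 3: prefix='10' -> emit 'c', reset
Bit 4: prefix='0' -> emit 'k', reset
Bit 5: prefix='1' (no match yet)
Bit 6: prefix='11' -> emit 'd', reset
Bit 7: prefix='1' (no match yet)
Bit 8: prefix='10' -> emit 'c', reset
Bit 9: prefix='0' -> emit 'k', reset
Bit 10: prefix='1' (no match yet)
Bit 11: prefix='10' -> emit 'c', reset
Bit 12: prefix='1' (no match yet)
Bit 13: prefix='10' -> emit 'c', reset
Bit 14: prefix='0' -> emit 'k', reset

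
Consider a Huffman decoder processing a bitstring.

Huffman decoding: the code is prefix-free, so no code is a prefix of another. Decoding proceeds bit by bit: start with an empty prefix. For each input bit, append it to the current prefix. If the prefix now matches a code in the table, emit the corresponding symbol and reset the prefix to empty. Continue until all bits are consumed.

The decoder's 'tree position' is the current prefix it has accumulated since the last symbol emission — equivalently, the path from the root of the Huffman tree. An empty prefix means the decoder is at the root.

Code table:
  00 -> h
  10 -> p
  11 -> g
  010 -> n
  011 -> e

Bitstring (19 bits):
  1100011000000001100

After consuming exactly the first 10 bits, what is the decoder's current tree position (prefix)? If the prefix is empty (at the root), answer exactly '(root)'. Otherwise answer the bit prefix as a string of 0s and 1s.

Answer: 0

Derivation:
Bit 0: prefix='1' (no match yet)
Bit 1: prefix='11' -> emit 'g', reset
Bit 2: prefix='0' (no match yet)
Bit 3: prefix='00' -> emit 'h', reset
Bit 4: prefix='0' (no match yet)
Bit 5: prefix='01' (no match yet)
Bit 6: prefix='011' -> emit 'e', reset
Bit 7: prefix='0' (no match yet)
Bit 8: prefix='00' -> emit 'h', reset
Bit 9: prefix='0' (no match yet)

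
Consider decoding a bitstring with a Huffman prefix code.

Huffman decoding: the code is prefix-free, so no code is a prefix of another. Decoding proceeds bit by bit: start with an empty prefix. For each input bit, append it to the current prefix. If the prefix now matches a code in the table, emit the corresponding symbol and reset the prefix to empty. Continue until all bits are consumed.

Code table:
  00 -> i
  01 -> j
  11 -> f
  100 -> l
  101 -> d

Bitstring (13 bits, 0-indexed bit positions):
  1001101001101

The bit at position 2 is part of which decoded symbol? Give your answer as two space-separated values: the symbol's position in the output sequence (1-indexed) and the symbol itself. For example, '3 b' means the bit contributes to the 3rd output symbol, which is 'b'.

Bit 0: prefix='1' (no match yet)
Bit 1: prefix='10' (no match yet)
Bit 2: prefix='100' -> emit 'l', reset
Bit 3: prefix='1' (no match yet)
Bit 4: prefix='11' -> emit 'f', reset
Bit 5: prefix='0' (no match yet)
Bit 6: prefix='01' -> emit 'j', reset

Answer: 1 l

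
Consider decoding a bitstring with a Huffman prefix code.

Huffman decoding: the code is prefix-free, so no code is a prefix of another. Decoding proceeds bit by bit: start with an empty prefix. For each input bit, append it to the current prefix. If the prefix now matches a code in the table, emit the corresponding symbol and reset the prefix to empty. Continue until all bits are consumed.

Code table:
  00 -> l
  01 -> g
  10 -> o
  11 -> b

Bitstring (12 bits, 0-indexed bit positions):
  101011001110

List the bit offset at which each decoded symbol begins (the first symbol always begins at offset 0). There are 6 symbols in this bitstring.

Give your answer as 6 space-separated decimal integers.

Answer: 0 2 4 6 8 10

Derivation:
Bit 0: prefix='1' (no match yet)
Bit 1: prefix='10' -> emit 'o', reset
Bit 2: prefix='1' (no match yet)
Bit 3: prefix='10' -> emit 'o', reset
Bit 4: prefix='1' (no match yet)
Bit 5: prefix='11' -> emit 'b', reset
Bit 6: prefix='0' (no match yet)
Bit 7: prefix='00' -> emit 'l', reset
Bit 8: prefix='1' (no match yet)
Bit 9: prefix='11' -> emit 'b', reset
Bit 10: prefix='1' (no match yet)
Bit 11: prefix='10' -> emit 'o', reset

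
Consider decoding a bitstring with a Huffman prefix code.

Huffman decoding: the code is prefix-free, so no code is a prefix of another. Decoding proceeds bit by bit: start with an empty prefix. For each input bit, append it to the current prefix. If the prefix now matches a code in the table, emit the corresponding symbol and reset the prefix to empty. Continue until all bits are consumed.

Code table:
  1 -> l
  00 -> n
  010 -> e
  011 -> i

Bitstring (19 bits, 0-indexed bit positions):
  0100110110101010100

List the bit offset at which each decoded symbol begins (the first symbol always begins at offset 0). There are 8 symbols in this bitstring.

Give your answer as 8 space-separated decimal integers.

Bit 0: prefix='0' (no match yet)
Bit 1: prefix='01' (no match yet)
Bit 2: prefix='010' -> emit 'e', reset
Bit 3: prefix='0' (no match yet)
Bit 4: prefix='01' (no match yet)
Bit 5: prefix='011' -> emit 'i', reset
Bit 6: prefix='0' (no match yet)
Bit 7: prefix='01' (no match yet)
Bit 8: prefix='011' -> emit 'i', reset
Bit 9: prefix='0' (no match yet)
Bit 10: prefix='01' (no match yet)
Bit 11: prefix='010' -> emit 'e', reset
Bit 12: prefix='1' -> emit 'l', reset
Bit 13: prefix='0' (no match yet)
Bit 14: prefix='01' (no match yet)
Bit 15: prefix='010' -> emit 'e', reset
Bit 16: prefix='1' -> emit 'l', reset
Bit 17: prefix='0' (no match yet)
Bit 18: prefix='00' -> emit 'n', reset

Answer: 0 3 6 9 12 13 16 17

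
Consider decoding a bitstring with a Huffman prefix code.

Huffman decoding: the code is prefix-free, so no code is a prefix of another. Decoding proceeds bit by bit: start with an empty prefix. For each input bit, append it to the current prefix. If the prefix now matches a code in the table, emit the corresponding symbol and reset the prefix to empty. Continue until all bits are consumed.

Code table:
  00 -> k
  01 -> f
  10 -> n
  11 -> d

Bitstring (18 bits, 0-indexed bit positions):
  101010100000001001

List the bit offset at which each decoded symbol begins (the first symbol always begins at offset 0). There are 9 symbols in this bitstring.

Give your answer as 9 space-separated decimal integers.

Answer: 0 2 4 6 8 10 12 14 16

Derivation:
Bit 0: prefix='1' (no match yet)
Bit 1: prefix='10' -> emit 'n', reset
Bit 2: prefix='1' (no match yet)
Bit 3: prefix='10' -> emit 'n', reset
Bit 4: prefix='1' (no match yet)
Bit 5: prefix='10' -> emit 'n', reset
Bit 6: prefix='1' (no match yet)
Bit 7: prefix='10' -> emit 'n', reset
Bit 8: prefix='0' (no match yet)
Bit 9: prefix='00' -> emit 'k', reset
Bit 10: prefix='0' (no match yet)
Bit 11: prefix='00' -> emit 'k', reset
Bit 12: prefix='0' (no match yet)
Bit 13: prefix='00' -> emit 'k', reset
Bit 14: prefix='1' (no match yet)
Bit 15: prefix='10' -> emit 'n', reset
Bit 16: prefix='0' (no match yet)
Bit 17: prefix='01' -> emit 'f', reset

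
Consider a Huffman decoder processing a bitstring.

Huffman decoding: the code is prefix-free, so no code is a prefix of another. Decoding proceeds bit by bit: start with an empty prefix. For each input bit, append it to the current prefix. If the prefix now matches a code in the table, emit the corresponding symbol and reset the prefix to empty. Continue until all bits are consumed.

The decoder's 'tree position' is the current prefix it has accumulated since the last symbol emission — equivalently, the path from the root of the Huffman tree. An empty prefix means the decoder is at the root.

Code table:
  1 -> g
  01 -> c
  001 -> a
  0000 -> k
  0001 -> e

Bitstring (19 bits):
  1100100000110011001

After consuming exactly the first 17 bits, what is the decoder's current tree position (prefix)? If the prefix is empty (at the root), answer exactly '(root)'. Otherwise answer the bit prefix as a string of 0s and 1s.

Answer: 0

Derivation:
Bit 0: prefix='1' -> emit 'g', reset
Bit 1: prefix='1' -> emit 'g', reset
Bit 2: prefix='0' (no match yet)
Bit 3: prefix='00' (no match yet)
Bit 4: prefix='001' -> emit 'a', reset
Bit 5: prefix='0' (no match yet)
Bit 6: prefix='00' (no match yet)
Bit 7: prefix='000' (no match yet)
Bit 8: prefix='0000' -> emit 'k', reset
Bit 9: prefix='0' (no match yet)
Bit 10: prefix='01' -> emit 'c', reset
Bit 11: prefix='1' -> emit 'g', reset
Bit 12: prefix='0' (no match yet)
Bit 13: prefix='00' (no match yet)
Bit 14: prefix='001' -> emit 'a', reset
Bit 15: prefix='1' -> emit 'g', reset
Bit 16: prefix='0' (no match yet)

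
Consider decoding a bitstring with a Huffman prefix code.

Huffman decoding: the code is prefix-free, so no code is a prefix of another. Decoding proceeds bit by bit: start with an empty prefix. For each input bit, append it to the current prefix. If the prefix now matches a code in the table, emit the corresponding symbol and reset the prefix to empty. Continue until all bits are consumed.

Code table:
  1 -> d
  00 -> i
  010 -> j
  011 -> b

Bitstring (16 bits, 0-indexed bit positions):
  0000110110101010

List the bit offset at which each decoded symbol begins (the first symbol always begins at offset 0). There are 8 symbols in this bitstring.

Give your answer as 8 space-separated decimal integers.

Bit 0: prefix='0' (no match yet)
Bit 1: prefix='00' -> emit 'i', reset
Bit 2: prefix='0' (no match yet)
Bit 3: prefix='00' -> emit 'i', reset
Bit 4: prefix='1' -> emit 'd', reset
Bit 5: prefix='1' -> emit 'd', reset
Bit 6: prefix='0' (no match yet)
Bit 7: prefix='01' (no match yet)
Bit 8: prefix='011' -> emit 'b', reset
Bit 9: prefix='0' (no match yet)
Bit 10: prefix='01' (no match yet)
Bit 11: prefix='010' -> emit 'j', reset
Bit 12: prefix='1' -> emit 'd', reset
Bit 13: prefix='0' (no match yet)
Bit 14: prefix='01' (no match yet)
Bit 15: prefix='010' -> emit 'j', reset

Answer: 0 2 4 5 6 9 12 13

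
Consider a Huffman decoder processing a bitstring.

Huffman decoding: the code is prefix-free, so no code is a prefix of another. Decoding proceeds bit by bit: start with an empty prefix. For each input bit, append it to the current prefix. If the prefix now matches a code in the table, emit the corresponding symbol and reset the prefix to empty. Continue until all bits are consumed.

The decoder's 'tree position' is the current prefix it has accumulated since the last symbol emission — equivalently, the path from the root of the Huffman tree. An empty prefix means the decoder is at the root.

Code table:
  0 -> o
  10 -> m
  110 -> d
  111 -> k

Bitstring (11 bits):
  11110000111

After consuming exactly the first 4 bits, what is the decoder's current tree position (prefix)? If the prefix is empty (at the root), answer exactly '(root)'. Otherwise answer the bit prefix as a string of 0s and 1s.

Answer: 1

Derivation:
Bit 0: prefix='1' (no match yet)
Bit 1: prefix='11' (no match yet)
Bit 2: prefix='111' -> emit 'k', reset
Bit 3: prefix='1' (no match yet)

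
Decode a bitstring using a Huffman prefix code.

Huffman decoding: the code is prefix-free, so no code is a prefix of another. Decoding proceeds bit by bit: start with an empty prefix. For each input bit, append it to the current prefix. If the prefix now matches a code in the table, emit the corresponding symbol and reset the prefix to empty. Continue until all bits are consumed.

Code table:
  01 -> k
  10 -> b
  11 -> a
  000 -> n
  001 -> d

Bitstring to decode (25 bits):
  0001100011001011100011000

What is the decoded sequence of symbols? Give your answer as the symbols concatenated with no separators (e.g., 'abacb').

Bit 0: prefix='0' (no match yet)
Bit 1: prefix='00' (no match yet)
Bit 2: prefix='000' -> emit 'n', reset
Bit 3: prefix='1' (no match yet)
Bit 4: prefix='11' -> emit 'a', reset
Bit 5: prefix='0' (no match yet)
Bit 6: prefix='00' (no match yet)
Bit 7: prefix='000' -> emit 'n', reset
Bit 8: prefix='1' (no match yet)
Bit 9: prefix='11' -> emit 'a', reset
Bit 10: prefix='0' (no match yet)
Bit 11: prefix='00' (no match yet)
Bit 12: prefix='001' -> emit 'd', reset
Bit 13: prefix='0' (no match yet)
Bit 14: prefix='01' -> emit 'k', reset
Bit 15: prefix='1' (no match yet)
Bit 16: prefix='11' -> emit 'a', reset
Bit 17: prefix='0' (no match yet)
Bit 18: prefix='00' (no match yet)
Bit 19: prefix='000' -> emit 'n', reset
Bit 20: prefix='1' (no match yet)
Bit 21: prefix='11' -> emit 'a', reset
Bit 22: prefix='0' (no match yet)
Bit 23: prefix='00' (no match yet)
Bit 24: prefix='000' -> emit 'n', reset

Answer: nanadkanan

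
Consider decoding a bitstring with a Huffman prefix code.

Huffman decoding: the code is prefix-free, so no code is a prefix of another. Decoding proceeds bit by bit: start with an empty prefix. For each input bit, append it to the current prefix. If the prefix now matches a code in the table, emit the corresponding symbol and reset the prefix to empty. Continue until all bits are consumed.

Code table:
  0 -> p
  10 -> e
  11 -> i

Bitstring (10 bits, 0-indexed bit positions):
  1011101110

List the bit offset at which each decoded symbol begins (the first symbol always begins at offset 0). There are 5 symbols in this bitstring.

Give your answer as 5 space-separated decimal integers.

Bit 0: prefix='1' (no match yet)
Bit 1: prefix='10' -> emit 'e', reset
Bit 2: prefix='1' (no match yet)
Bit 3: prefix='11' -> emit 'i', reset
Bit 4: prefix='1' (no match yet)
Bit 5: prefix='10' -> emit 'e', reset
Bit 6: prefix='1' (no match yet)
Bit 7: prefix='11' -> emit 'i', reset
Bit 8: prefix='1' (no match yet)
Bit 9: prefix='10' -> emit 'e', reset

Answer: 0 2 4 6 8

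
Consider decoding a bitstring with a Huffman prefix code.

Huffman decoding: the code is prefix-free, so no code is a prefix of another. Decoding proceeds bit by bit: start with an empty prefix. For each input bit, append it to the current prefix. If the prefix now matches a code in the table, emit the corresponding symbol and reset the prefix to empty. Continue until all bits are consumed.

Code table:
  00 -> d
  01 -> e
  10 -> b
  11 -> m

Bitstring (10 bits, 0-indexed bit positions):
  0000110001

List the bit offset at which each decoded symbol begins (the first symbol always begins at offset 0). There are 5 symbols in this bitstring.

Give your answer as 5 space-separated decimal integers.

Bit 0: prefix='0' (no match yet)
Bit 1: prefix='00' -> emit 'd', reset
Bit 2: prefix='0' (no match yet)
Bit 3: prefix='00' -> emit 'd', reset
Bit 4: prefix='1' (no match yet)
Bit 5: prefix='11' -> emit 'm', reset
Bit 6: prefix='0' (no match yet)
Bit 7: prefix='00' -> emit 'd', reset
Bit 8: prefix='0' (no match yet)
Bit 9: prefix='01' -> emit 'e', reset

Answer: 0 2 4 6 8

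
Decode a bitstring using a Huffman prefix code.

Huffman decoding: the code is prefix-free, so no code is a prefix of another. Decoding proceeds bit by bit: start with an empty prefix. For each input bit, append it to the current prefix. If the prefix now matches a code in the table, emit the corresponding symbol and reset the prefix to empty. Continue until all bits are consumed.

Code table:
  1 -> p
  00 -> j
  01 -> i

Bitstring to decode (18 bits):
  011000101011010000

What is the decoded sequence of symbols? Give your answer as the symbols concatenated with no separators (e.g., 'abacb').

Answer: ipjiiipijj

Derivation:
Bit 0: prefix='0' (no match yet)
Bit 1: prefix='01' -> emit 'i', reset
Bit 2: prefix='1' -> emit 'p', reset
Bit 3: prefix='0' (no match yet)
Bit 4: prefix='00' -> emit 'j', reset
Bit 5: prefix='0' (no match yet)
Bit 6: prefix='01' -> emit 'i', reset
Bit 7: prefix='0' (no match yet)
Bit 8: prefix='01' -> emit 'i', reset
Bit 9: prefix='0' (no match yet)
Bit 10: prefix='01' -> emit 'i', reset
Bit 11: prefix='1' -> emit 'p', reset
Bit 12: prefix='0' (no match yet)
Bit 13: prefix='01' -> emit 'i', reset
Bit 14: prefix='0' (no match yet)
Bit 15: prefix='00' -> emit 'j', reset
Bit 16: prefix='0' (no match yet)
Bit 17: prefix='00' -> emit 'j', reset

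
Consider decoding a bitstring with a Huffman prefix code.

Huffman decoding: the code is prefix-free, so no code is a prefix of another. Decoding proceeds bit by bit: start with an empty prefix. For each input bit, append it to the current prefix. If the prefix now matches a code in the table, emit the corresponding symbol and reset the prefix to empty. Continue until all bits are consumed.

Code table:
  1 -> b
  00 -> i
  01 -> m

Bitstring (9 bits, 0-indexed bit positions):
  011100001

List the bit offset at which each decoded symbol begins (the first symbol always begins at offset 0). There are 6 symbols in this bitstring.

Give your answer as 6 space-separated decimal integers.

Bit 0: prefix='0' (no match yet)
Bit 1: prefix='01' -> emit 'm', reset
Bit 2: prefix='1' -> emit 'b', reset
Bit 3: prefix='1' -> emit 'b', reset
Bit 4: prefix='0' (no match yet)
Bit 5: prefix='00' -> emit 'i', reset
Bit 6: prefix='0' (no match yet)
Bit 7: prefix='00' -> emit 'i', reset
Bit 8: prefix='1' -> emit 'b', reset

Answer: 0 2 3 4 6 8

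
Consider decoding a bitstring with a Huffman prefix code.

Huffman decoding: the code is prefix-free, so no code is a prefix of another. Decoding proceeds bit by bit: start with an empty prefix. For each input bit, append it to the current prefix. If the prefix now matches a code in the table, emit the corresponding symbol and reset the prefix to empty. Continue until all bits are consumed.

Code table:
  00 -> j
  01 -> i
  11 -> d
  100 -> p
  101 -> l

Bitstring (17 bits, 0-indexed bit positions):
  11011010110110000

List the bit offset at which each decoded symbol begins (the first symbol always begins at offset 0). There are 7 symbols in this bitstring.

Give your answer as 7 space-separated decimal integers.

Bit 0: prefix='1' (no match yet)
Bit 1: prefix='11' -> emit 'd', reset
Bit 2: prefix='0' (no match yet)
Bit 3: prefix='01' -> emit 'i', reset
Bit 4: prefix='1' (no match yet)
Bit 5: prefix='10' (no match yet)
Bit 6: prefix='101' -> emit 'l', reset
Bit 7: prefix='0' (no match yet)
Bit 8: prefix='01' -> emit 'i', reset
Bit 9: prefix='1' (no match yet)
Bit 10: prefix='10' (no match yet)
Bit 11: prefix='101' -> emit 'l', reset
Bit 12: prefix='1' (no match yet)
Bit 13: prefix='10' (no match yet)
Bit 14: prefix='100' -> emit 'p', reset
Bit 15: prefix='0' (no match yet)
Bit 16: prefix='00' -> emit 'j', reset

Answer: 0 2 4 7 9 12 15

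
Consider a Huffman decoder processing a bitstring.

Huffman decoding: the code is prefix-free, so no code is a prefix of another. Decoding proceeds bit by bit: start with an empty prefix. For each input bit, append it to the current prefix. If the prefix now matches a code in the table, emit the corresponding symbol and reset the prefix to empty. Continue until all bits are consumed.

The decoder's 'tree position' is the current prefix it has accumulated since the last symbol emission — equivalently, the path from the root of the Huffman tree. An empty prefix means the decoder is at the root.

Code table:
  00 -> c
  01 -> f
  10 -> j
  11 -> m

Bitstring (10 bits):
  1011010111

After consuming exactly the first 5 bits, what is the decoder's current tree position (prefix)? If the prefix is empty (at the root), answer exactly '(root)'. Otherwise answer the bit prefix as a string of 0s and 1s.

Answer: 0

Derivation:
Bit 0: prefix='1' (no match yet)
Bit 1: prefix='10' -> emit 'j', reset
Bit 2: prefix='1' (no match yet)
Bit 3: prefix='11' -> emit 'm', reset
Bit 4: prefix='0' (no match yet)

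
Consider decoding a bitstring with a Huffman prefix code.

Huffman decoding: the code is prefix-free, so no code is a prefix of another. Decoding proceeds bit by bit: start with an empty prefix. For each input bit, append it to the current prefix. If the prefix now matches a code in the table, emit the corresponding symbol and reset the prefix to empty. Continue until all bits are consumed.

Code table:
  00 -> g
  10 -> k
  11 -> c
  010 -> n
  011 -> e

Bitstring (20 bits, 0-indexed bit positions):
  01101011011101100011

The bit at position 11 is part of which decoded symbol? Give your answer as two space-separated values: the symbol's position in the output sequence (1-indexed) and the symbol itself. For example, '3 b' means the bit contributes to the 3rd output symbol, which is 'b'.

Answer: 5 k

Derivation:
Bit 0: prefix='0' (no match yet)
Bit 1: prefix='01' (no match yet)
Bit 2: prefix='011' -> emit 'e', reset
Bit 3: prefix='0' (no match yet)
Bit 4: prefix='01' (no match yet)
Bit 5: prefix='010' -> emit 'n', reset
Bit 6: prefix='1' (no match yet)
Bit 7: prefix='11' -> emit 'c', reset
Bit 8: prefix='0' (no match yet)
Bit 9: prefix='01' (no match yet)
Bit 10: prefix='011' -> emit 'e', reset
Bit 11: prefix='1' (no match yet)
Bit 12: prefix='10' -> emit 'k', reset
Bit 13: prefix='1' (no match yet)
Bit 14: prefix='11' -> emit 'c', reset
Bit 15: prefix='0' (no match yet)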